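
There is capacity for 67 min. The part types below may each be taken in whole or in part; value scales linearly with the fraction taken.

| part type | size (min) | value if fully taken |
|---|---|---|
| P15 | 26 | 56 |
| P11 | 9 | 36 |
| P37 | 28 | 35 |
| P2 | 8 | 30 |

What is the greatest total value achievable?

Sort by value density: P11 36/9≈4, P2 30/8≈3.75, P15 56/26≈2.15, P37 35/28≈1.25.
All 9 min of P11 fit (value 36) ; 58 remain.
P2: take in full, 8 min for value 30 ; 50 left.
P15: take in full, 26 min for value 56 ; 24 left.
Fill the last 24 min with part of P37: 24/28 of it earns 30.
Total value = 152.

152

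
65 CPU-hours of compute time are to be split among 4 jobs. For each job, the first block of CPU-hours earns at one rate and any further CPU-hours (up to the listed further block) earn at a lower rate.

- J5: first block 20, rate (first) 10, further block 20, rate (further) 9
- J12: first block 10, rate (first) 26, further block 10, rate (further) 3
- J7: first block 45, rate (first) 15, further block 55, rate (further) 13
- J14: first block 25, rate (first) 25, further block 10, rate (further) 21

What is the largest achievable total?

Rank every tier by rate: J12/T1 26 > J14/T1 25 > J14/T2 21 > J7/T1 15 > J7/T2 13 > J5/T1 10 > J5/T2 9 > J12/T2 3.
J12/T1 (26): +10 → 55 left.
J14/T1 (25): +25 → 30 left.
J14/T2 (21): +10 → 20 left.
J7/T1: +20 of 45 at 15; pool empty.
Total = 26×10 + 25×25 + 21×10 + 15×20 = 1395.

1395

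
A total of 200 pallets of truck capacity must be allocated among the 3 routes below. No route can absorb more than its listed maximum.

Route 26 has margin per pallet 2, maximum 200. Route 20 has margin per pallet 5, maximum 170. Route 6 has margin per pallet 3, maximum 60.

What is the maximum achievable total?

940

Highest margin per pallet first: Route 20 5 > Route 6 3 > Route 26 2.
Give Route 20 170 to hit its cap of 170 ; 30 left.
Route 6 has room for 60 but only 30 remain, so it gets 30.
Total = 5×170 + 3×30 = 940.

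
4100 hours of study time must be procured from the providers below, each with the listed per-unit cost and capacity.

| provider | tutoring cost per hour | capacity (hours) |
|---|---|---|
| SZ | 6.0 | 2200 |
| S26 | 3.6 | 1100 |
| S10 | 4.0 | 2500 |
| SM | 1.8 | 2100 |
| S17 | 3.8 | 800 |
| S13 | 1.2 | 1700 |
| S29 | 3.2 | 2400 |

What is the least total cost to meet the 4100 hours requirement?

6780

Use providers in increasing cost order.
Take 1700 from S13 at 1.2 → need 2400 more.
Take 2100 from SM at 1.8 → need 300 more.
S29 at 3.2: take 300 of its 2400 → requirement met.
S26, S17, S10, SZ: unused.
Cost = 1700×1.2 + 2100×1.8 + 300×3.2 = 6780.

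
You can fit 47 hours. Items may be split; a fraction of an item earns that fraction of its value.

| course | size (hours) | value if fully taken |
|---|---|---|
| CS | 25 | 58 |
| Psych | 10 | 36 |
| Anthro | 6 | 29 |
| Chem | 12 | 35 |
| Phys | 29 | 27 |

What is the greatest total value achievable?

144.08

Sort by value density: Anthro 29/6≈4.83, Psych 36/10≈3.6, Chem 35/12≈2.92, CS 58/25≈2.32, Phys 27/29≈0.931.
Take all of Anthro (6 hours, value 29) → 41 hours left.
Take all of Psych (10 hours, value 36) → 31 hours left.
Take all of Chem (12 hours, value 35) → 19 hours left.
Only 19 hours remain; take 19/25 of CS for value 58×19/25 = 44.08.
Total value = 144.08.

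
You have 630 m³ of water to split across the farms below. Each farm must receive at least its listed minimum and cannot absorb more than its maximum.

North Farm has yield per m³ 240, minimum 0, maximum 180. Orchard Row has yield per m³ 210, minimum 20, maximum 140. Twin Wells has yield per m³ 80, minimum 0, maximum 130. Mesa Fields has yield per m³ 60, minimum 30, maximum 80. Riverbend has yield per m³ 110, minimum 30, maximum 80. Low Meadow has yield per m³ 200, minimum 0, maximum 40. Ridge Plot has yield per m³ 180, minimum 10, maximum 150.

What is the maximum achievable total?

Meeting every minimum uses 0+20+0+30+30+0+10 = 90 m³, leaving 540.
Rank by yield per m³: North Farm 240 > Orchard Row 210 > Low Meadow 200 > Ridge Plot 180 > Riverbend 110 > Twin Wells 80 > Mesa Fields 60.
North Farm takes 180 more to reach its cap of 180 → 360 left.
Give Orchard Row 120 more to hit its cap of 140 → 240 left.
Low Meadow takes 40 more to reach its cap of 40 → 200 left.
Ridge Plot: +140 to 150 (cap) → 60 left.
Riverbend: +50 to 80 (cap) → 10 left.
Only 10 left; Twin Wells takes them to reach 10.
Total = 240×180 + 210×140 + 80×10 + 60×30 + 110×80 + 200×40 + 180×150 = 119000.

119000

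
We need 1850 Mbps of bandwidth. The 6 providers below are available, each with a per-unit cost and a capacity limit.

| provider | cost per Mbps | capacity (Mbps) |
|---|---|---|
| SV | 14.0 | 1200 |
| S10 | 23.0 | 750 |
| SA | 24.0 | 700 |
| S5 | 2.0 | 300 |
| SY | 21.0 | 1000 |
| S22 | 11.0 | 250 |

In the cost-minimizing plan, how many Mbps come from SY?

100

Use providers in increasing cost order.
S5 at 2.0: take all 300 Mbps → 1550 still needed.
Take 250 from S22 at 11.0 → need 1300 more.
SV (14.0): use full 1200 → 100 Mbps to go.
Take 100 from SY at 21.0 to finish.
S10, SA: unused.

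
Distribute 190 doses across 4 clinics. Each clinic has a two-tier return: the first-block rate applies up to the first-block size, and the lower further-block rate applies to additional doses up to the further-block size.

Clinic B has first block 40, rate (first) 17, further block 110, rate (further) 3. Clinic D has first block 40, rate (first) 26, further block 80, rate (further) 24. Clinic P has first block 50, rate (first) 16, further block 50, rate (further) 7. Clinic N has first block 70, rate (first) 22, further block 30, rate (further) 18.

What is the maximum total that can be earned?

4500

Order all 8 blocks by rate: Clinic D/tier1 26 > Clinic D/tier2 24 > Clinic N/tier1 22 > Clinic N/tier2 18 > Clinic B/tier1 17 > Clinic P/tier1 16 > Clinic P/tier2 7 > Clinic B/tier2 3.
Clinic D/tier1 (26): +40 → 150 left.
Clinic D tier2 at 24: fill all 80 → 70 left.
Fill Clinic N tier1 block (70 at 22) → 0 left.
Total = 26×40 + 24×80 + 22×70 = 4500.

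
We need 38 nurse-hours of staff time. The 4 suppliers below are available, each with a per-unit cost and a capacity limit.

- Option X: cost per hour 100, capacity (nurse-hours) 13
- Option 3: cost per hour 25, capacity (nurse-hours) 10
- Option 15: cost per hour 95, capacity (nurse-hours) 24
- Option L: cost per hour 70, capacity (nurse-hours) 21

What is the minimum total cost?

Cheapest first:
Option 3 at 25: take all 10 nurse-hours — 28 still needed.
Take 21 from Option L at 70 — need 7 more.
Option 15 (95): take the remaining 7 — done.
Option X: unused.
Cost = 10×25 + 21×70 + 7×95 = 2385.

2385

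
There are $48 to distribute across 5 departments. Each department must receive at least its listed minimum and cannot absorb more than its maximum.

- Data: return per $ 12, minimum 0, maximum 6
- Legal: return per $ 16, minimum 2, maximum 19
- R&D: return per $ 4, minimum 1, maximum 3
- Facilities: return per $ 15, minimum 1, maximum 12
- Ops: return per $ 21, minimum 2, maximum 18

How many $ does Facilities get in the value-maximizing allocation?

Meeting every minimum uses 0+2+1+1+2 = 6 $, leaving 42.
Rank by return per $: Ops 21 > Legal 16 > Facilities 15 > Data 12 > R&D 4.
Ops: +16 to 18 (cap) → 26 left.
Give Legal 17 more to hit its cap of 19 → 9 left.
Only 9 left; Facilities takes them to reach 10.

10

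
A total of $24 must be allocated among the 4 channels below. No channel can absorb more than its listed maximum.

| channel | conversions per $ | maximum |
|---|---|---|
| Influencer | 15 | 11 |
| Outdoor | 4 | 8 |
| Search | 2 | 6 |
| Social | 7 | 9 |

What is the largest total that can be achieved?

Highest conversions per $ first: Influencer 15 > Social 7 > Outdoor 4 > Search 2.
Give Influencer 11 to hit its cap of 11 ; 13 left.
Social: +9 to 9 (cap) ; 4 left.
Outdoor: +4 (room for 8) → 4. Pool exhausted.
Total = 15×11 + 4×4 + 7×9 = 244.

244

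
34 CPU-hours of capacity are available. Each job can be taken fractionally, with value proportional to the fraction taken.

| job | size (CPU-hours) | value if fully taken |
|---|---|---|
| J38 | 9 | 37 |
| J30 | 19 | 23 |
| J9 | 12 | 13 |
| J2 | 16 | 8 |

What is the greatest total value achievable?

66.5

Best value per unit of size first: J38 37/9≈4.11, J30 23/19≈1.21, J9 13/12≈1.08, J2 8/16≈0.5.
Take all of J38 (9 CPU-hours, value 37) — 25 CPU-hours left.
All 19 CPU-hours of J30 fit (value 23) — 6 remain.
6 CPU-hours left: a 6/12 share of J9 gives 13×6/12 = 6.5.
Total value = 66.5.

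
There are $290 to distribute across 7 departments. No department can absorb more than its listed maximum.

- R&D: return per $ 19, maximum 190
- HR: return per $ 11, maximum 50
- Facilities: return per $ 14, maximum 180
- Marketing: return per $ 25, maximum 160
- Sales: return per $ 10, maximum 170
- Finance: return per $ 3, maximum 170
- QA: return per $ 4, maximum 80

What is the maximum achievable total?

Order the departments by return per $: Marketing 25 > R&D 19 > Facilities 14 > HR 11 > Sales 10 > QA 4 > Finance 3.
Give Marketing 160 to hit its cap of 160 → 130 left.
R&D: +130 (room for 190) → 130. Pool exhausted.
Total = 19×130 + 25×160 = 6470.

6470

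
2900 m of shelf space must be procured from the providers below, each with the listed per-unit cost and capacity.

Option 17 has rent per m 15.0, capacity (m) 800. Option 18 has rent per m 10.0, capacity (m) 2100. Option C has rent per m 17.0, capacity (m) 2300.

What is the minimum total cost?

Use providers in increasing cost order.
Option 18 at 10.0: take all 2100 m — 800 still needed.
Take 800 from Option 17 at 15.0 — need 0 more.
Option C: unused.
Cost = 2100×10.0 + 800×15.0 = 33000.

33000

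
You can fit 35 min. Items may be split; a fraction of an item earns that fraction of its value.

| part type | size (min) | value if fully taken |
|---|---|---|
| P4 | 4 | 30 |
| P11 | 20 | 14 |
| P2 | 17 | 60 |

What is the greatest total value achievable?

99.8

Sort by value density: P4 30/4≈7.5, P2 60/17≈3.53, P11 14/20≈0.7.
All 4 min of P4 fit (value 30) ; 31 remain.
All 17 min of P2 fit (value 60) ; 14 remain.
Fill the last 14 min with part of P11: 14/20 of it earns 9.8.
Total value = 99.8.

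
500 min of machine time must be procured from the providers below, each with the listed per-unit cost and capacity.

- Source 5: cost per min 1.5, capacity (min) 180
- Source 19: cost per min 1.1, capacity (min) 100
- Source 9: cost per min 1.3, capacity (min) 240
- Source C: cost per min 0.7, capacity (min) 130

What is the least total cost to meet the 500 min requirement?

558

Fill from the cheapest provider first.
Take 130 from Source C at 0.7 → need 370 more.
Source 19 at 1.1: take all 100 min → 270 still needed.
Source 9 at 1.3: take all 240 min → 30 still needed.
Source 5 (1.5): take the remaining 30 → done.
Cost = 130×0.7 + 100×1.1 + 240×1.3 + 30×1.5 = 558.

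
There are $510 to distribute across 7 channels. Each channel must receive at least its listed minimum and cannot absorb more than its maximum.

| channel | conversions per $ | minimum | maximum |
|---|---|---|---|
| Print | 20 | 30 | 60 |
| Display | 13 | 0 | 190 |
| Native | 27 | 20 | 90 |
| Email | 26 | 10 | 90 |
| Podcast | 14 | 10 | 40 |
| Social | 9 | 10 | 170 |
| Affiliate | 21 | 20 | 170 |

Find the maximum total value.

10840

Meeting every minimum uses 30+0+20+10+10+10+20 = 100 $, leaving 410.
Rank by conversions per $: Native 27 > Email 26 > Affiliate 21 > Print 20 > Podcast 14 > Display 13 > Social 9.
Native: +70 to 90 (cap) → 340 left.
Email: +80 to 90 (cap) → 260 left.
Affiliate: +150 to 170 (cap) → 110 left.
Give Print 30 more to hit its cap of 60 → 80 left.
Give Podcast 30 more to hit its cap of 40 → 50 left.
Display has room for 190 more but only 50 remain, so it gets 50.
Total = 20×60 + 13×50 + 27×90 + 26×90 + 14×40 + 9×10 + 21×170 = 10840.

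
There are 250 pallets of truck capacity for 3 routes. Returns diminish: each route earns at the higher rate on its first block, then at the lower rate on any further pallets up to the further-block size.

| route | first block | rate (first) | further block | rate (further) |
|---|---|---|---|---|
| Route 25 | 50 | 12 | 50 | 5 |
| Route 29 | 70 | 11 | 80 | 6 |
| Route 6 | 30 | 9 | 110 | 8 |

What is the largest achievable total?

2440

Rank every tier by rate: Route 25/T1 12 > Route 29/T1 11 > Route 6/T1 9 > Route 6/T2 8 > Route 29/T2 6 > Route 25/T2 5.
Route 25/T1 (12): +50 ; 200 left.
Route 29 T1 at 11: fill all 70 ; 130 left.
Fill Route 6 T1 block (30 at 9) ; 100 left.
100 remain; put them into Route 6 T2 at 8.
Total = 12×50 + 11×70 + 9×30 + 8×100 = 2440.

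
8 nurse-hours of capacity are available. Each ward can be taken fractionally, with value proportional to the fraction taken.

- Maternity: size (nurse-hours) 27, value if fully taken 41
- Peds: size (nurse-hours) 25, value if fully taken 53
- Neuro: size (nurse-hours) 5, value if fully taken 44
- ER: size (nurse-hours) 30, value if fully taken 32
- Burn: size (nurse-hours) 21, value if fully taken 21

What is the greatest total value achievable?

50.36

Rank by value-to-size ratio: Neuro 44/5≈8.8, Peds 53/25≈2.12, Maternity 41/27≈1.52, ER 32/30≈1.07, Burn 21/21≈1.
Neuro: take in full, 5 nurse-hours for value 44 — 3 left.
Only 3 nurse-hours remain; take 3/25 of Peds for value 53×3/25 = 6.36.
Total value = 50.36.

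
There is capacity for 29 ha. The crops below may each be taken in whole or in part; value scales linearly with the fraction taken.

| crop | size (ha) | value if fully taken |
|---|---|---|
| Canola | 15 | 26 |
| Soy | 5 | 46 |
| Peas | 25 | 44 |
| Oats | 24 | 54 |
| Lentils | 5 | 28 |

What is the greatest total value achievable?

Sort by value density: Soy 46/5≈9.2, Lentils 28/5≈5.6, Oats 54/24≈2.25, Peas 44/25≈1.76, Canola 26/15≈1.73.
All 5 ha of Soy fit (value 46) — 24 remain.
Lentils: take in full, 5 ha for value 28 — 19 left.
19 ha left: a 19/24 share of Oats gives 54×19/24 = 42.75.
Total value = 116.75.

116.75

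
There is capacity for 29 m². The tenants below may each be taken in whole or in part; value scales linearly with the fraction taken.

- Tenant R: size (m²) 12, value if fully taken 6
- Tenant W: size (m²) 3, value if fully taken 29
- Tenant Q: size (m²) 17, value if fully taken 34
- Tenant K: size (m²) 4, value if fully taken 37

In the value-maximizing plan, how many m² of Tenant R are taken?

Rank by value-to-size ratio: Tenant W 29/3≈9.67, Tenant K 37/4≈9.25, Tenant Q 34/17≈2, Tenant R 6/12≈0.5.
All 3 m² of Tenant W fit (value 29) ; 26 remain.
Take all of Tenant K (4 m², value 37) ; 22 m² left.
All 17 m² of Tenant Q fit (value 34) ; 5 remain.
Only 5 m² remain; take 5/12 of Tenant R for value 6×5/12 = 2.5.

5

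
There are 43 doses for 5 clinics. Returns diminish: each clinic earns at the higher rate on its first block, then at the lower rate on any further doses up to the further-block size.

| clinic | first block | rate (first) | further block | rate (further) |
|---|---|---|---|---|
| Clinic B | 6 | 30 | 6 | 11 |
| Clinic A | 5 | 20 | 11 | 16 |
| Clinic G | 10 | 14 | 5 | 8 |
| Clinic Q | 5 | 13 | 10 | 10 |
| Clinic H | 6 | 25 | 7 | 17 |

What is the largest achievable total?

Rank every tier by rate: Clinic B/first 30 > Clinic H/first 25 > Clinic A/first 20 > Clinic H/second 17 > Clinic A/second 16 > Clinic G/first 14 > Clinic Q/first 13 > Clinic B/second 11 > Clinic Q/second 10 > Clinic G/second 8.
Clinic B first at 30: fill all 6 → 37 left.
Fill Clinic H first block (6 at 25) → 31 left.
Fill Clinic A first block (5 at 20) → 26 left.
Clinic H/second (17): +7 → 19 left.
Fill Clinic A second block (11 at 16) → 8 left.
Clinic G/first: +8 of 10 at 14; pool empty.
Total = 30×6 + 25×6 + 20×5 + 17×7 + 16×11 + 14×8 = 837.

837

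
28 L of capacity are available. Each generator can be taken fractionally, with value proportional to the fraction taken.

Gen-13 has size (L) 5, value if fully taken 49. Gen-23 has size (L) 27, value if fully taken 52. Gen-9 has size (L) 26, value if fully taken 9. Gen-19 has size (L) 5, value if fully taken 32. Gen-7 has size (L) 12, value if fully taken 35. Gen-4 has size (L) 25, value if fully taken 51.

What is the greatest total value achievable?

128.24

Sort by value density: Gen-13 49/5≈9.8, Gen-19 32/5≈6.4, Gen-7 35/12≈2.92, Gen-4 51/25≈2.04, Gen-23 52/27≈1.93, Gen-9 9/26≈0.346.
All 5 L of Gen-13 fit (value 49) — 23 remain.
Take all of Gen-19 (5 L, value 32) — 18 L left.
All 12 L of Gen-7 fit (value 35) — 6 remain.
Fill the last 6 L with part of Gen-4: 6/25 of it earns 12.24.
Total value = 128.24.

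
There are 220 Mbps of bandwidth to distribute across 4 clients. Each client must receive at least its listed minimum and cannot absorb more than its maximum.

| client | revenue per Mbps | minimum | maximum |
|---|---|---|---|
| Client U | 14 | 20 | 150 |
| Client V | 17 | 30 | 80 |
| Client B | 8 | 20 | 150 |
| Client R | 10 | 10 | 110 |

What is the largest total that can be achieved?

Meeting every minimum uses 20+30+20+10 = 80 Mbps, leaving 140.
Highest revenue per Mbps first: Client V 17 > Client U 14 > Client R 10 > Client B 8.
Client V: +50 to 80 (cap) ; 90 left.
Only 90 left; Client U takes them to reach 110.
Total = 14×110 + 17×80 + 8×20 + 10×10 = 3160.

3160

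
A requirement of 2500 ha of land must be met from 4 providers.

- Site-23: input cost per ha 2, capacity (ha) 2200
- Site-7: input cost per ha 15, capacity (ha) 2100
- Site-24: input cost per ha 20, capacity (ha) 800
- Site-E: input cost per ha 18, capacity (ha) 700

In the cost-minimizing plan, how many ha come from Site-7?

Use providers in increasing cost order.
Site-23 at 2: take all 2200 ha — 300 still needed.
Site-7 (15): take the remaining 300 — done.
Site-E, Site-24: unused.

300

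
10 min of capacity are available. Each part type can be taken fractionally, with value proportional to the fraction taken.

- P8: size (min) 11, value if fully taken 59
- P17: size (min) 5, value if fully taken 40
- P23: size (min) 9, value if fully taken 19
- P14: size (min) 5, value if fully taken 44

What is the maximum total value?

Rank by value-to-size ratio: P14 44/5≈8.8, P17 40/5≈8, P8 59/11≈5.36, P23 19/9≈2.11.
P14: take in full, 5 min for value 44 ; 5 left.
All 5 min of P17 fit (value 40) ; 0 remain.
Total value = 84.

84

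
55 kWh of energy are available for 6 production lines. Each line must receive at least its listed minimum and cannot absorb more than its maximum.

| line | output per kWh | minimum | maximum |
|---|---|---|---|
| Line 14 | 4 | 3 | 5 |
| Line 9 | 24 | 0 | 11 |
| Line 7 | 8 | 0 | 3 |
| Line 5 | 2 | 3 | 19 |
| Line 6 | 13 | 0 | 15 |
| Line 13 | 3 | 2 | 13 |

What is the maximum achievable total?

558

Meeting every minimum uses 3+0+0+3+0+2 = 8 kWh, leaving 47.
Rank by output per kWh: Line 9 24 > Line 6 13 > Line 7 8 > Line 14 4 > Line 13 3 > Line 5 2.
Line 9: +11 to 11 (cap) ; 36 left.
Line 6 takes 15 more to reach its cap of 15 ; 21 left.
Give Line 7 3 more to hit its cap of 3 ; 18 left.
Give Line 14 2 more to hit its cap of 5 ; 16 left.
Line 13: +11 to 13 (cap) ; 5 left.
Only 5 left; Line 5 takes them to reach 8.
Total = 4×5 + 24×11 + 8×3 + 2×8 + 13×15 + 3×13 = 558.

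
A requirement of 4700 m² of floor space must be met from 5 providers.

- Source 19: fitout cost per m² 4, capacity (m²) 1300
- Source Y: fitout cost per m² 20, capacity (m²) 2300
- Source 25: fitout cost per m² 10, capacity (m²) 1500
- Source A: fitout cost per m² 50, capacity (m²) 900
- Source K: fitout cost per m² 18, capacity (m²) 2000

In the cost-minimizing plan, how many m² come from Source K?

1900

Use providers in increasing cost order.
Take 1300 from Source 19 at 4 → need 3400 more.
Take 1500 from Source 25 at 10 → need 1900 more.
Take 1900 from Source K at 18 to finish.
Source Y, Source A: unused.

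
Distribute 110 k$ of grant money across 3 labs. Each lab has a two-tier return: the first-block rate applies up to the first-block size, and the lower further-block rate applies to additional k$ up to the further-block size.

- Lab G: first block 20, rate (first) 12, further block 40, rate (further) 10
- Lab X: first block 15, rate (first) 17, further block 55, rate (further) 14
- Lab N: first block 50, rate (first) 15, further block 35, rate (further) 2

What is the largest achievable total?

Treat each block as its own option and order by rate: Lab X/T1 17 > Lab N/T1 15 > Lab X/T2 14 > Lab G/T1 12 > Lab G/T2 10 > Lab N/T2 2.
Lab X T1 at 17: fill all 15 → 95 left.
Fill Lab N T1 block (50 at 15) → 45 left.
45 remain; put them into Lab X T2 at 14.
Total = 17×15 + 15×50 + 14×45 = 1635.

1635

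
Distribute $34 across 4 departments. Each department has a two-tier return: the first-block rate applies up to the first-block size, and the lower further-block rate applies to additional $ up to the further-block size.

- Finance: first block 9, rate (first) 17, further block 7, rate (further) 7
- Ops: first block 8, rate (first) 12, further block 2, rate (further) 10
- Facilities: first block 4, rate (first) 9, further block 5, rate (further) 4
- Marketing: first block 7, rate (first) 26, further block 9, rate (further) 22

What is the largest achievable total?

639

Rank every tier by rate: Marketing/tier1 26 > Marketing/tier2 22 > Finance/tier1 17 > Ops/tier1 12 > Ops/tier2 10 > Facilities/tier1 9 > Finance/tier2 7 > Facilities/tier2 4.
Marketing tier1 at 26: fill all 7 — 27 left.
Marketing tier2 at 22: fill all 9 — 18 left.
Fill Finance tier1 block (9 at 17) — 9 left.
Ops tier1 at 12: fill all 8 — 1 left.
1 remain; put them into Ops tier2 at 10.
Total = 26×7 + 22×9 + 17×9 + 12×8 + 10×1 = 639.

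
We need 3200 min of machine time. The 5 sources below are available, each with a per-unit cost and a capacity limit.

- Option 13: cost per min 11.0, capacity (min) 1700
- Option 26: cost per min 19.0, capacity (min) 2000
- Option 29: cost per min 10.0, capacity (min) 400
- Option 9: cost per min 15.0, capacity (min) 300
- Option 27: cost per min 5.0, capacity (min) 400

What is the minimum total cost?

Use sources in increasing cost order.
Option 27 (5.0): use full 400 ; 2800 min to go.
Option 29 (10.0): use full 400 ; 2400 min to go.
Take 1700 from Option 13 at 11.0 ; need 700 more.
Option 9 at 15.0: take all 300 min ; 400 still needed.
Option 26 (19.0): take the remaining 400 ; done.
Cost = 400×5.0 + 400×10.0 + 1700×11.0 + 300×15.0 + 400×19.0 = 36800.

36800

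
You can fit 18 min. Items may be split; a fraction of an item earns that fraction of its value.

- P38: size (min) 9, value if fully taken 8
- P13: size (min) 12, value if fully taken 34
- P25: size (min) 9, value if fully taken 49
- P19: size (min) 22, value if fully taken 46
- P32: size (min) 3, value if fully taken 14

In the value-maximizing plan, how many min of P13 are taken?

6

Best value per unit of size first: P25 49/9≈5.44, P32 14/3≈4.67, P13 34/12≈2.83, P19 46/22≈2.09, P38 8/9≈0.889.
P25: take in full, 9 min for value 49 ; 9 left.
Take all of P32 (3 min, value 14) ; 6 min left.
Only 6 min remain; take 6/12 of P13 for value 34×6/12 = 17.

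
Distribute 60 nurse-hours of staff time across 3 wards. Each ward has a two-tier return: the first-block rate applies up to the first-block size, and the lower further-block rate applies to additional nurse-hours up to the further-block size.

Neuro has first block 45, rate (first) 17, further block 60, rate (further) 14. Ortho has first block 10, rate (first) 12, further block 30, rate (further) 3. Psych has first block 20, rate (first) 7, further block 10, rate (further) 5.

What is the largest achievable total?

975

Rank every tier by rate: Neuro/T1 17 > Neuro/T2 14 > Ortho/T1 12 > Psych/T1 7 > Psych/T2 5 > Ortho/T2 3.
Fill Neuro T1 block (45 at 17) ; 15 left.
15 remain; put them into Neuro T2 at 14.
Total = 17×45 + 14×15 = 975.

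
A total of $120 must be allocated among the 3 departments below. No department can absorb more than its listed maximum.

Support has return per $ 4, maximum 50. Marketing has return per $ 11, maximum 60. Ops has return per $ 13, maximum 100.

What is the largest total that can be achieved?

Order the departments by return per $: Ops 13 > Marketing 11 > Support 4.
Give Ops 100 to hit its cap of 100 → 20 left.
Only 20 left; Marketing takes them to reach 20.
Total = 11×20 + 13×100 = 1520.

1520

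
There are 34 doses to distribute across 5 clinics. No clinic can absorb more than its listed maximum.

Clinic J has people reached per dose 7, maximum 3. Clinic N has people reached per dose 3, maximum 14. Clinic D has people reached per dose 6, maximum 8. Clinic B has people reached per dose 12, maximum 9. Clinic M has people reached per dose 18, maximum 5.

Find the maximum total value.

Order the clinics by people reached per dose: Clinic M 18 > Clinic B 12 > Clinic J 7 > Clinic D 6 > Clinic N 3.
Give Clinic M 5 to hit its cap of 5 → 29 left.
Clinic B takes 9 to reach its cap of 9 → 20 left.
Give Clinic J 3 to hit its cap of 3 → 17 left.
Clinic D takes 8 to reach its cap of 8 → 9 left.
Only 9 left; Clinic N takes them to reach 9.
Total = 7×3 + 3×9 + 6×8 + 12×9 + 18×5 = 294.

294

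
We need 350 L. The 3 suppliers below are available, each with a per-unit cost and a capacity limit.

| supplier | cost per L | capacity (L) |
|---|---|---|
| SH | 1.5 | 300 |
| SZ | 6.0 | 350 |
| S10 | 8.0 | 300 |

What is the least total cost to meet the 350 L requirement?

750

Use suppliers in increasing cost order.
Take 300 from SH at 1.5 ; need 50 more.
Take 50 from SZ at 6.0 to finish.
S10: unused.
Cost = 300×1.5 + 50×6.0 = 750.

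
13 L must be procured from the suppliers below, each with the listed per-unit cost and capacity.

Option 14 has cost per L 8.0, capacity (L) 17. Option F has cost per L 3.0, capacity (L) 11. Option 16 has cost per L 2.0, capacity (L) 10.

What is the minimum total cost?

29

Cheapest first:
Option 16 at 2.0: take all 10 L ; 3 still needed.
Take 3 from Option F at 3.0 to finish.
Option 14: unused.
Cost = 10×2.0 + 3×3.0 = 29.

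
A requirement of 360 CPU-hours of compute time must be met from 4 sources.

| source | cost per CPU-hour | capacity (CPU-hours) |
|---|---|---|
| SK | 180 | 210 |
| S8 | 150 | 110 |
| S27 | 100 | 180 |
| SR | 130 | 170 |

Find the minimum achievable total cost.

Cheapest first:
S27 at 100: take all 180 CPU-hours ; 180 still needed.
SR (130): use full 170 ; 10 CPU-hours to go.
S8 at 150: take 10 of its 110 ; requirement met.
SK: unused.
Cost = 180×100 + 170×130 + 10×150 = 41600.

41600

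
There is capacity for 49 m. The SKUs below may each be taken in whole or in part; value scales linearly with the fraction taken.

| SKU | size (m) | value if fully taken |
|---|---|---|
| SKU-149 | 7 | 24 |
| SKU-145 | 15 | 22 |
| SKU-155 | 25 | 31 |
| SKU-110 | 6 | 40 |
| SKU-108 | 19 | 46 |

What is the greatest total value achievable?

Sort by value density: SKU-110 40/6≈6.67, SKU-149 24/7≈3.43, SKU-108 46/19≈2.42, SKU-145 22/15≈1.47, SKU-155 31/25≈1.24.
Take all of SKU-110 (6 m, value 40) — 43 m left.
All 7 m of SKU-149 fit (value 24) — 36 remain.
SKU-108: take in full, 19 m for value 46 — 17 left.
Take all of SKU-145 (15 m, value 22) — 2 m left.
Fill the last 2 m with part of SKU-155: 2/25 of it earns 2.48.
Total value = 134.48.

134.48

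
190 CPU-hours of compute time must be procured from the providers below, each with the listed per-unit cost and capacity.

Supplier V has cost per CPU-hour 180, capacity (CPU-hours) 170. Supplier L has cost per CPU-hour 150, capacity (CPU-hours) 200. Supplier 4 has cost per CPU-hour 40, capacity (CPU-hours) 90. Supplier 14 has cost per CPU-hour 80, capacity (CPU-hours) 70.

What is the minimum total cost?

13700

Use providers in increasing cost order.
Supplier 4 (40): use full 90 → 100 CPU-hours to go.
Supplier 14 (80): use full 70 → 30 CPU-hours to go.
Take 30 from Supplier L at 150 to finish.
Supplier V: unused.
Cost = 90×40 + 70×80 + 30×150 = 13700.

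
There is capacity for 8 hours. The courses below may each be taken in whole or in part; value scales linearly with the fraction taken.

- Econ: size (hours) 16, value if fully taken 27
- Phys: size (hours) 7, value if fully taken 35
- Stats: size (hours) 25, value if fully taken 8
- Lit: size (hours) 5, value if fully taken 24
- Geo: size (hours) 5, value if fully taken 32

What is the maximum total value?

47

Sort by value density: Geo 32/5≈6.4, Phys 35/7≈5, Lit 24/5≈4.8, Econ 27/16≈1.69, Stats 8/25≈0.32.
Geo: take in full, 5 hours for value 32 — 3 left.
3 hours left: a 3/7 share of Phys gives 35×3/7 = 15.
Total value = 47.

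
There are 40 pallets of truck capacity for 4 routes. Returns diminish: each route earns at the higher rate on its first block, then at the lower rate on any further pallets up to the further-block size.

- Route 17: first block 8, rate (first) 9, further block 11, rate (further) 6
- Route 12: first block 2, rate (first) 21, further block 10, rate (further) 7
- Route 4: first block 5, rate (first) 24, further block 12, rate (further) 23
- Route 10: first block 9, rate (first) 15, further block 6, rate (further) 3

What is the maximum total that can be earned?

673

Treat each block as its own option and order by rate: Route 4/tier1 24 > Route 4/tier2 23 > Route 12/tier1 21 > Route 10/tier1 15 > Route 17/tier1 9 > Route 12/tier2 7 > Route 17/tier2 6 > Route 10/tier2 3.
Fill Route 4 tier1 block (5 at 24) ; 35 left.
Fill Route 4 tier2 block (12 at 23) ; 23 left.
Fill Route 12 tier1 block (2 at 21) ; 21 left.
Route 10/tier1 (15): +9 ; 12 left.
Route 17/tier1 (9): +8 ; 4 left.
Route 12 tier2 at 7: only 4 left, fill 4.
Total = 24×5 + 23×12 + 21×2 + 15×9 + 9×8 + 7×4 = 673.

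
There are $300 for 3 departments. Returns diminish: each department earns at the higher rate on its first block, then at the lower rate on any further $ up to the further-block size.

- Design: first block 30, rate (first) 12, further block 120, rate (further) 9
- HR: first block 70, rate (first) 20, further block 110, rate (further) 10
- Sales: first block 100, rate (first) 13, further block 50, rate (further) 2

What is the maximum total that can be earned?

4060

Treat each block as its own option and order by rate: HR/first 20 > Sales/first 13 > Design/first 12 > HR/second 10 > Design/second 9 > Sales/second 2.
Fill HR first block (70 at 20) ; 230 left.
Sales/first (13): +100 ; 130 left.
Design first at 12: fill all 30 ; 100 left.
HR/second: +100 of 110 at 10; pool empty.
Total = 20×70 + 13×100 + 12×30 + 10×100 = 4060.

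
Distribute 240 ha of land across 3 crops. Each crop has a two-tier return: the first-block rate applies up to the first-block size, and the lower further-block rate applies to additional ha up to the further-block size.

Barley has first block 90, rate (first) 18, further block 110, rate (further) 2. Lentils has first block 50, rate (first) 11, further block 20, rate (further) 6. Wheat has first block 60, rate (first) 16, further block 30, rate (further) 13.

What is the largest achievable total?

3580

Order all 6 blocks by rate: Barley/tier1 18 > Wheat/tier1 16 > Wheat/tier2 13 > Lentils/tier1 11 > Lentils/tier2 6 > Barley/tier2 2.
Barley/tier1 (18): +90 ; 150 left.
Fill Wheat tier1 block (60 at 16) ; 90 left.
Fill Wheat tier2 block (30 at 13) ; 60 left.
Fill Lentils tier1 block (50 at 11) ; 10 left.
Lentils tier2 at 6: only 10 left, fill 10.
Total = 18×90 + 16×60 + 13×30 + 11×50 + 6×10 = 3580.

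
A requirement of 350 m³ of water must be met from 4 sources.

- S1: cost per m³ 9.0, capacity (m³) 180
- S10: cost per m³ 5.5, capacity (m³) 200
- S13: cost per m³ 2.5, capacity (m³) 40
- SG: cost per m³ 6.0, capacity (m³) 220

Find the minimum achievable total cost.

Cheapest first:
Take 40 from S13 at 2.5 — need 310 more.
S10 at 5.5: take all 200 m³ — 110 still needed.
SG at 6.0: take 110 of its 220 — requirement met.
S1: unused.
Cost = 40×2.5 + 200×5.5 + 110×6.0 = 1860.

1860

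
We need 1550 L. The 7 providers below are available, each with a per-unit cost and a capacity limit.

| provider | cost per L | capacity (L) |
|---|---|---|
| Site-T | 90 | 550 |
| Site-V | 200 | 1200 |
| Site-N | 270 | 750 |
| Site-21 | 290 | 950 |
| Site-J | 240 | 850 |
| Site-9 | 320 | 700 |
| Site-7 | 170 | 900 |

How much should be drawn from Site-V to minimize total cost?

100

Cheapest first:
Site-T (90): use full 550 — 1000 L to go.
Take 900 from Site-7 at 170 — need 100 more.
Site-V (200): take the remaining 100 — done.
Site-J, Site-N, Site-21, Site-9: unused.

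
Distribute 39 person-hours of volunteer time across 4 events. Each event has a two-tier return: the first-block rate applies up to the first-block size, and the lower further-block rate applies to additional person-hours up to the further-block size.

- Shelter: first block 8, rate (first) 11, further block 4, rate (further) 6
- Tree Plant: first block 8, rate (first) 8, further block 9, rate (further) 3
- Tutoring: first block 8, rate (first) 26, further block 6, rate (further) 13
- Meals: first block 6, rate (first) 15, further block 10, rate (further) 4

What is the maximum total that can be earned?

546

Treat each block as its own option and order by rate: Tutoring/first 26 > Meals/first 15 > Tutoring/second 13 > Shelter/first 11 > Tree Plant/first 8 > Shelter/second 6 > Meals/second 4 > Tree Plant/second 3.
Tutoring/first (26): +8 ; 31 left.
Fill Meals first block (6 at 15) ; 25 left.
Tutoring second at 13: fill all 6 ; 19 left.
Shelter/first (11): +8 ; 11 left.
Tree Plant first at 8: fill all 8 ; 3 left.
Shelter second at 6: only 3 left, fill 3.
Total = 26×8 + 15×6 + 13×6 + 11×8 + 8×8 + 6×3 = 546.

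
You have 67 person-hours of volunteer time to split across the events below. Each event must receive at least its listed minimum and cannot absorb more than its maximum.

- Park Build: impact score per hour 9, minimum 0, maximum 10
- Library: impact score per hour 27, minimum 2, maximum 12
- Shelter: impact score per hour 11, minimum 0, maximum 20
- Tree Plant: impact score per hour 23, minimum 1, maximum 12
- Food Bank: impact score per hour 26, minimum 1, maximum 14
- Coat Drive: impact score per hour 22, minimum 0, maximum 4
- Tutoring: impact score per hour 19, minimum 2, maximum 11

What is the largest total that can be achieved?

1415

Meeting every minimum uses 0+2+0+1+1+0+2 = 6 person-hours, leaving 61.
Rank by impact score per hour: Library 27 > Food Bank 26 > Tree Plant 23 > Coat Drive 22 > Tutoring 19 > Shelter 11 > Park Build 9.
Library takes 10 more to reach its cap of 12 — 51 left.
Give Food Bank 13 more to hit its cap of 14 — 38 left.
Give Tree Plant 11 more to hit its cap of 12 — 27 left.
Coat Drive: +4 to 4 (cap) — 23 left.
Give Tutoring 9 more to hit its cap of 11 — 14 left.
Only 14 left; Shelter takes them to reach 14.
Total = 27×12 + 11×14 + 23×12 + 26×14 + 22×4 + 19×11 = 1415.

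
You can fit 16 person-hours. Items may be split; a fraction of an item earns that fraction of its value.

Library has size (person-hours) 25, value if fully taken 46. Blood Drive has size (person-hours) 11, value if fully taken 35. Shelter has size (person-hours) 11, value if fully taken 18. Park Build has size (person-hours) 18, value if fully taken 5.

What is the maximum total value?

Rank by value-to-size ratio: Blood Drive 35/11≈3.18, Library 46/25≈1.84, Shelter 18/11≈1.64, Park Build 5/18≈0.278.
Take all of Blood Drive (11 person-hours, value 35) — 5 person-hours left.
5 person-hours left: a 5/25 share of Library gives 46×5/25 = 9.2.
Total value = 44.2.

44.2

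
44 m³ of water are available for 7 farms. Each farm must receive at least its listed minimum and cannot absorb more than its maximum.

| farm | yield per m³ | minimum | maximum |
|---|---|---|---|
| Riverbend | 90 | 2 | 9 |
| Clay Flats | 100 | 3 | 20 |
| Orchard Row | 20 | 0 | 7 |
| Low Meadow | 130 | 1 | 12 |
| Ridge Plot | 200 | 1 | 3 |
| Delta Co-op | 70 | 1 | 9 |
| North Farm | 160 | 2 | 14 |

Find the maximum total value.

Meeting every minimum uses 2+3+0+1+1+1+2 = 10 m³, leaving 34.
Order the farms by yield per m³: Ridge Plot 200 > North Farm 160 > Low Meadow 130 > Clay Flats 100 > Riverbend 90 > Delta Co-op 70 > Orchard Row 20.
Ridge Plot takes 2 more to reach its cap of 3 ; 32 left.
North Farm: +12 to 14 (cap) ; 20 left.
Give Low Meadow 11 more to hit its cap of 12 ; 9 left.
Only 9 left; Clay Flats takes them to reach 12.
Total = 90×2 + 100×12 + 130×12 + 200×3 + 70×1 + 160×14 = 5850.

5850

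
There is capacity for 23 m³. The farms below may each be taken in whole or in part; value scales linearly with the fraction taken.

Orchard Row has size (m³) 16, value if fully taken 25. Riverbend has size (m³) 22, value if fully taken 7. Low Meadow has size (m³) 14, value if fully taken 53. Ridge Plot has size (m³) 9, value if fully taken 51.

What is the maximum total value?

Best value per unit of size first: Ridge Plot 51/9≈5.67, Low Meadow 53/14≈3.79, Orchard Row 25/16≈1.56, Riverbend 7/22≈0.318.
Take all of Ridge Plot (9 m³, value 51) ; 14 m³ left.
Low Meadow: take in full, 14 m³ for value 53 ; 0 left.
Total value = 104.

104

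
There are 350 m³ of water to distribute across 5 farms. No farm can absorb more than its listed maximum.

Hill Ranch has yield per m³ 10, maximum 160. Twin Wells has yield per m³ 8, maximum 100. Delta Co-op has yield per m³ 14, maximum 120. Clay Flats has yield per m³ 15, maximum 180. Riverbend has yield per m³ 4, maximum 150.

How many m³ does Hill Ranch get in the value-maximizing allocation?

Rank by yield per m³: Clay Flats 15 > Delta Co-op 14 > Hill Ranch 10 > Twin Wells 8 > Riverbend 4.
Give Clay Flats 180 to hit its cap of 180 → 170 left.
Delta Co-op takes 120 to reach its cap of 120 → 50 left.
Only 50 left; Hill Ranch takes them to reach 50.

50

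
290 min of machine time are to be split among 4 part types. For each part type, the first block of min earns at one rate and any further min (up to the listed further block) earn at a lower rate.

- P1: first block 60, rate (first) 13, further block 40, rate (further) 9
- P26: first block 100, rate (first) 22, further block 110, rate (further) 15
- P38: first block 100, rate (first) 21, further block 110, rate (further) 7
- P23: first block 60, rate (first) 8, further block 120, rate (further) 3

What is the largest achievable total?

5650

Order all 8 blocks by rate: P26/T1 22 > P38/T1 21 > P26/T2 15 > P1/T1 13 > P1/T2 9 > P23/T1 8 > P38/T2 7 > P23/T2 3.
P26 T1 at 22: fill all 100 — 190 left.
P38/T1 (21): +100 — 90 left.
P26/T2: +90 of 110 at 15; pool empty.
Total = 22×100 + 21×100 + 15×90 = 5650.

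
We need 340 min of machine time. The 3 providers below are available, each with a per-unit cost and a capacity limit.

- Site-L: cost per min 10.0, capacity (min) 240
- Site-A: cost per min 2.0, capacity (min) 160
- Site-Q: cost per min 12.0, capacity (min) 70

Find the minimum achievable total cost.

2120

Cheapest first:
Take 160 from Site-A at 2.0 → need 180 more.
Take 180 from Site-L at 10.0 to finish.
Site-Q: unused.
Cost = 160×2.0 + 180×10.0 = 2120.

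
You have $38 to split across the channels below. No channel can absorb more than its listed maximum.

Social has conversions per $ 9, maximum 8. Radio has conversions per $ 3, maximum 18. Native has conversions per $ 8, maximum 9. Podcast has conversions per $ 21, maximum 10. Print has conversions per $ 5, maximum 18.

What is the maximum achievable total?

409

Highest conversions per $ first: Podcast 21 > Social 9 > Native 8 > Print 5 > Radio 3.
Give Podcast 10 to hit its cap of 10 ; 28 left.
Social: +8 to 8 (cap) ; 20 left.
Native takes 9 to reach its cap of 9 ; 11 left.
Only 11 left; Print takes them to reach 11.
Total = 9×8 + 8×9 + 21×10 + 5×11 = 409.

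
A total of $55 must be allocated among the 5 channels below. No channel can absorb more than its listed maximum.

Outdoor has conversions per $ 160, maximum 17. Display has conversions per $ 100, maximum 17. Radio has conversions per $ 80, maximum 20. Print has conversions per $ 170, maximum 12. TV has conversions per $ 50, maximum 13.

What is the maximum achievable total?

7180

Highest conversions per $ first: Print 170 > Outdoor 160 > Display 100 > Radio 80 > TV 50.
Give Print 12 to hit its cap of 12 — 43 left.
Give Outdoor 17 to hit its cap of 17 — 26 left.
Display: +17 to 17 (cap) — 9 left.
Radio has room for 20 but only 9 remain, so it gets 9.
Total = 160×17 + 100×17 + 80×9 + 170×12 = 7180.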